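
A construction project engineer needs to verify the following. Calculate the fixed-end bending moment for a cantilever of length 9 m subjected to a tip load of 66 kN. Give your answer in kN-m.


For a cantilever with a point load at the free end:
M_max = P * L = 66 * 9 = 594 kN-m

594 kN-m


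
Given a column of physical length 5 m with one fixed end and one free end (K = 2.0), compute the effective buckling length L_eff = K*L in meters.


L_eff = K * L
= 2.0 * 5
= 10.0 m

10.0 m


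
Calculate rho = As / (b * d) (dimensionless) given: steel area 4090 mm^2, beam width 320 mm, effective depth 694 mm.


rho = As / (b * d)
= 4090 / (320 * 694)
= 4090 / 222080
= 0.018417 (dimensionless)

0.018417 (dimensionless)


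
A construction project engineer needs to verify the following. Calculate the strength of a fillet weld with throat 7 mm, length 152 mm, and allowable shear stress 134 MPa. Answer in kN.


Strength = throat * length * allowable stress
= 7 * 152 * 134 N
= 142576 N
= 142.58 kN

142.58 kN


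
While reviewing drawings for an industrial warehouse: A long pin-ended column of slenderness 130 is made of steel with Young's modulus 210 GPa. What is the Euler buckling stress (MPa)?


sigma_cr = pi^2 * E / lambda^2
= 9.8696 * 210000.0 / 130^2
= 9.8696 * 210000.0 / 16900
= 122.6401 MPa

122.6401 MPa


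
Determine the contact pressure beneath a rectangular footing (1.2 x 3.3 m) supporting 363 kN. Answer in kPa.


A = 1.2 * 3.3 = 3.96 m^2
q = P / A = 363 / 3.96
= 91.6667 kPa

91.6667 kPa


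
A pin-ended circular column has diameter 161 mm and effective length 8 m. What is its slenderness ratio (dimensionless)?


Radius of gyration r = d / 4 = 161 / 4 = 40.25 mm
L_eff = 8000.0 mm
Slenderness ratio = L / r = 8000.0 / 40.25 = 198.76 (dimensionless)

198.76 (dimensionless)


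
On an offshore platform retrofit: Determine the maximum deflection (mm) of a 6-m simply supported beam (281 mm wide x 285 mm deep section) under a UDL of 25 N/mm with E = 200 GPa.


I = 281 * 285^3 / 12 = 542075343.75 mm^4
L = 6000.0 mm, w = 25 N/mm, E = 200000.0 MPa
delta = 5 * w * L^4 / (384 * E * I)
= 5 * 25 * 6000.0^4 / (384 * 200000.0 * 542075343.75)
= 3.8913 mm

3.8913 mm


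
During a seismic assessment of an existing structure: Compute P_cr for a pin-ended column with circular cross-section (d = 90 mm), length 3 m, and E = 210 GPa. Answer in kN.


I = pi * d^4 / 64 = 3220623.34 mm^4
L = 3000.0 mm
P_cr = pi^2 * E * I / L^2
= 9.8696 * 210000.0 * 3220623.34 / 3000.0^2
= 741679.83 N = 741.6798 kN

741.6798 kN


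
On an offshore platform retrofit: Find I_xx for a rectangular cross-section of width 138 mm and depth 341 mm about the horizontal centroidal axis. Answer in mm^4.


I = b * h^3 / 12
= 138 * 341^3 / 12
= 138 * 39651821 / 12
= 455995941.5 mm^4

455995941.5 mm^4


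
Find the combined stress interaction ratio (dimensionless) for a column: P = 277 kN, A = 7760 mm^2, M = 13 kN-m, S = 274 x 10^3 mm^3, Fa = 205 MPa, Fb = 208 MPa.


f_a = P / A = 277000.0 / 7760 = 35.6959 MPa
f_b = M / S = 13000000.0 / 274000.0 = 47.4453 MPa
Ratio = f_a / Fa + f_b / Fb
= 35.6959 / 205 + 47.4453 / 208
= 0.4022 (dimensionless)

0.4022 (dimensionless)


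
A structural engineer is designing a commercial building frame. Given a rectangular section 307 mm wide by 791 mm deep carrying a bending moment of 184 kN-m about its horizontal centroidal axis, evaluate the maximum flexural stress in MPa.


I = b * h^3 / 12 = 307 * 791^3 / 12 = 12661541416.42 mm^4
y = h / 2 = 791 / 2 = 395.5 mm
M = 184 kN-m = 184000000.0 N-mm
sigma = M * y / I = 184000000.0 * 395.5 / 12661541416.42
= 5.75 MPa

5.75 MPa


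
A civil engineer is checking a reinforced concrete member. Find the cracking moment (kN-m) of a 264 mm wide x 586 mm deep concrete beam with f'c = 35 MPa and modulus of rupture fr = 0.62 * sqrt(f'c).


fr = 0.62 * sqrt(35) = 0.62 * 5.9161 = 3.668 MPa
I = 264 * 586^3 / 12 = 4427061232.0 mm^4
y_t = 293.0 mm
M_cr = fr * I / y_t = 3.668 * 4427061232.0 / 293.0 N-mm
= 55.4209 kN-m

55.4209 kN-m


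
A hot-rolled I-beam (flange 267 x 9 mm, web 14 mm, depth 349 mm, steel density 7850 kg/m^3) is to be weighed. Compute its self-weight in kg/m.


A_flanges = 2 * 267 * 9 = 4806 mm^2
A_web = (349 - 2 * 9) * 14 = 4634 mm^2
A_total = 4806 + 4634 = 9440 mm^2 = 0.009440 m^2
Weight = rho * A = 7850 * 0.009440 = 74.104 kg/m

74.104 kg/m


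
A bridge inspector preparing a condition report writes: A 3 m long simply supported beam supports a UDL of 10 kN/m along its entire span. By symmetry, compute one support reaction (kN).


Total load = w * L = 10 * 3 = 30 kN
By symmetry, each reaction R = total / 2 = 30 / 2 = 15.0 kN

15.0 kN


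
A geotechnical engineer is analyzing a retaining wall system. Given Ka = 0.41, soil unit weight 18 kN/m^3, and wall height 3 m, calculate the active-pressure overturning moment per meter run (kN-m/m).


Pa = 0.5 * Ka * gamma * H^2
= 0.5 * 0.41 * 18 * 3^2
= 33.21 kN/m
Arm = H / 3 = 3 / 3 = 1.0 m
Mo = Pa * arm = Pa * H / 3 = 33.21 * 3 / 3 = 33.21 kN-m/m

33.21 kN-m/m


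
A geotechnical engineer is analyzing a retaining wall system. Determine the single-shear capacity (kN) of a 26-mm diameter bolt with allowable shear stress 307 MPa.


A = pi * d^2 / 4 = pi * 26^2 / 4 = 530.9292 mm^2
V = f_v * A / 1000 = 307 * 530.9292 / 1000
= 162.9953 kN

162.9953 kN


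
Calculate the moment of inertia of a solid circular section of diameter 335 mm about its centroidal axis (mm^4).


r = d / 2 = 335 / 2 = 167.5 mm
I = pi * r^4 / 4 = pi * 167.5^4 / 4
= 618228649.37 mm^4

618228649.37 mm^4


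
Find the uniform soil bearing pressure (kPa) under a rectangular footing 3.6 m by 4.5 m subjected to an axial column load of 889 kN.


A = 3.6 * 4.5 = 16.2 m^2
q = P / A = 889 / 16.2
= 54.8765 kPa

54.8765 kPa


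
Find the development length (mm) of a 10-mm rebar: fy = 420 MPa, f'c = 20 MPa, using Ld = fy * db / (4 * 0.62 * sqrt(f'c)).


Ld = (fy * db) / (4 * 0.62 * sqrt(f'c))
= (420 * 10) / (4 * 0.62 * sqrt(20))
= 4200 / 11.0909
= 378.69 mm

378.69 mm


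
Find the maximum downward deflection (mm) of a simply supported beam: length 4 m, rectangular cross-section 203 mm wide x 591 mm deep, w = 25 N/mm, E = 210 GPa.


I = 203 * 591^3 / 12 = 3492024117.75 mm^4
L = 4000.0 mm, w = 25 N/mm, E = 210000.0 MPa
delta = 5 * w * L^4 / (384 * E * I)
= 5 * 25 * 4000.0^4 / (384 * 210000.0 * 3492024117.75)
= 0.1136 mm

0.1136 mm


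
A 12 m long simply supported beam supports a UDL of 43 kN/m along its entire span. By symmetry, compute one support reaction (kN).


Total load = w * L = 43 * 12 = 516 kN
By symmetry, each reaction R = total / 2 = 516 / 2 = 258.0 kN

258.0 kN


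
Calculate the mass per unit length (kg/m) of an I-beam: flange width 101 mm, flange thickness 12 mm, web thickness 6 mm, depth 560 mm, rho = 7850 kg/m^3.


A_flanges = 2 * 101 * 12 = 2424 mm^2
A_web = (560 - 2 * 12) * 6 = 3216 mm^2
A_total = 2424 + 3216 = 5640 mm^2 = 0.005640 m^2
Weight = rho * A = 7850 * 0.005640 = 44.274 kg/m

44.274 kg/m


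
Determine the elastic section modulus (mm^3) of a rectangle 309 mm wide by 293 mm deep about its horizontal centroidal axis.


S = b * h^2 / 6
= 309 * 293^2 / 6
= 309 * 85849 / 6
= 4421223.5 mm^3

4421223.5 mm^3


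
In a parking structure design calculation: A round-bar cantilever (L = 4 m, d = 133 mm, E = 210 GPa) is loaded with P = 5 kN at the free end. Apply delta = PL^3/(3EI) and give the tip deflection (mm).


I = pi * d^4 / 64 = pi * 133^4 / 64 = 15359478.22 mm^4
L = 4000.0 mm, P = 5000.0 N, E = 210000.0 MPa
delta = P * L^3 / (3 * E * I)
= 5000.0 * 4000.0^3 / (3 * 210000.0 * 15359478.22)
= 33.0699 mm

33.0699 mm


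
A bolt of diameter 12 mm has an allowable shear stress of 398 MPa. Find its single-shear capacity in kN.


A = pi * d^2 / 4 = pi * 12^2 / 4 = 113.0973 mm^2
V = f_v * A / 1000 = 398 * 113.0973 / 1000
= 45.0127 kN

45.0127 kN


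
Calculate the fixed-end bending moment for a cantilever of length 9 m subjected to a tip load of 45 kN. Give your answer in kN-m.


For a cantilever with a point load at the free end:
M_max = P * L = 45 * 9 = 405 kN-m

405 kN-m


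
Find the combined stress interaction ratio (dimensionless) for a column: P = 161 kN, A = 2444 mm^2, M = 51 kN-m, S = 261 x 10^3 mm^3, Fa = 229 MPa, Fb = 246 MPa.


f_a = P / A = 161000.0 / 2444 = 65.8756 MPa
f_b = M / S = 51000000.0 / 261000.0 = 195.4023 MPa
Ratio = f_a / Fa + f_b / Fb
= 65.8756 / 229 + 195.4023 / 246
= 1.082 (dimensionless)

1.082 (dimensionless)


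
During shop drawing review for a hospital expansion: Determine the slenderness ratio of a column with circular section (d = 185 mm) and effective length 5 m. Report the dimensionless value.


Radius of gyration r = d / 4 = 185 / 4 = 46.25 mm
L_eff = 5000.0 mm
Slenderness ratio = L / r = 5000.0 / 46.25 = 108.11 (dimensionless)

108.11 (dimensionless)


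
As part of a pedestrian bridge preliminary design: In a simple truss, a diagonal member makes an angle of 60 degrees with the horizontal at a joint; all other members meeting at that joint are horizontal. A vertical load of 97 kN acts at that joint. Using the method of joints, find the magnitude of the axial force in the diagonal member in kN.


At the joint, only the diagonal has a vertical component, so vertical equilibrium gives:
F * sin(60) = 97
F = 97 / sin(60)
= 97 / 0.866025
= 112.01 kN

112.01 kN


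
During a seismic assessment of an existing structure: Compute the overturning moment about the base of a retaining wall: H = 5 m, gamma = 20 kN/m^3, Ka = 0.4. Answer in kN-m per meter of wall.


Pa = 0.5 * Ka * gamma * H^2
= 0.5 * 0.4 * 20 * 5^2
= 100.0 kN/m
Arm = H / 3 = 5 / 3 = 1.6667 m
Mo = Pa * arm = Pa * H / 3 = 100.0 * 5 / 3 = 166.6667 kN-m/m

166.6667 kN-m/m


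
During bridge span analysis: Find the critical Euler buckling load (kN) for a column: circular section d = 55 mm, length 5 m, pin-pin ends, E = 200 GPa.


I = pi * d^4 / 64 = 449180.25 mm^4
L = 5000.0 mm
P_cr = pi^2 * E * I / L^2
= 9.8696 * 200000.0 * 449180.25 / 5000.0^2
= 35465.85 N = 35.4659 kN

35.4659 kN


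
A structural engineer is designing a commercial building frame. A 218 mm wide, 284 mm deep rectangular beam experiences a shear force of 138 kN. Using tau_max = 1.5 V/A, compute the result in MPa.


A = b * h = 218 * 284 = 61912 mm^2
V = 138 kN = 138000.0 N
tau_max = 1.5 * V / A = 1.5 * 138000.0 / 61912
= 3.3435 MPa

3.3435 MPa


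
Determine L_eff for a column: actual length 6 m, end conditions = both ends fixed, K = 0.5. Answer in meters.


L_eff = K * L
= 0.5 * 6
= 3.0 m

3.0 m


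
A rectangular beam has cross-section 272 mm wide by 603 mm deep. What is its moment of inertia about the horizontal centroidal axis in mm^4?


I = b * h^3 / 12
= 272 * 603^3 / 12
= 272 * 219256227 / 12
= 4969807812.0 mm^4

4969807812.0 mm^4


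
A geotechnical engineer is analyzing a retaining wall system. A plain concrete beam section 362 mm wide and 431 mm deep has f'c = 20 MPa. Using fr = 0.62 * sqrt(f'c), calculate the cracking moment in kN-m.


fr = 0.62 * sqrt(20) = 0.62 * 4.4721 = 2.7727 MPa
I = 362 * 431^3 / 12 = 2415233561.83 mm^4
y_t = 215.5 mm
M_cr = fr * I / y_t = 2.7727 * 2415233561.83 / 215.5 N-mm
= 31.0755 kN-m

31.0755 kN-m


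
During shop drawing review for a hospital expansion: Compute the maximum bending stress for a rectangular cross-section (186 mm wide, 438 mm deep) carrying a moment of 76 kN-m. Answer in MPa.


I = b * h^3 / 12 = 186 * 438^3 / 12 = 1302428916.0 mm^4
y = h / 2 = 438 / 2 = 219.0 mm
M = 76 kN-m = 76000000.0 N-mm
sigma = M * y / I = 76000000.0 * 219.0 / 1302428916.0
= 12.78 MPa

12.78 MPa


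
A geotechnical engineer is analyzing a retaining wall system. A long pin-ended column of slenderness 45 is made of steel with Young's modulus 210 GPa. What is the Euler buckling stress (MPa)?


sigma_cr = pi^2 * E / lambda^2
= 9.8696 * 210000.0 / 45^2
= 9.8696 * 210000.0 / 2025
= 1023.5145 MPa

1023.5145 MPa


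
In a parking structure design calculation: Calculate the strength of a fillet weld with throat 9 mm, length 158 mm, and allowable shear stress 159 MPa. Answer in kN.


Strength = throat * length * allowable stress
= 9 * 158 * 159 N
= 226098 N
= 226.1 kN

226.1 kN


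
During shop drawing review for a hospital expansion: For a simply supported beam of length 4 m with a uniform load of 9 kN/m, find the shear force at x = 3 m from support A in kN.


R_A = w * L / 2 = 9 * 4 / 2 = 18.0 kN
V(x) = R_A - w * x = 18.0 - 9 * 3
= -9.0 kN

-9.0 kN


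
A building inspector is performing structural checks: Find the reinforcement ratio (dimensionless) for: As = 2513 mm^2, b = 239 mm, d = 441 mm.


rho = As / (b * d)
= 2513 / (239 * 441)
= 2513 / 105399
= 0.023843 (dimensionless)

0.023843 (dimensionless)


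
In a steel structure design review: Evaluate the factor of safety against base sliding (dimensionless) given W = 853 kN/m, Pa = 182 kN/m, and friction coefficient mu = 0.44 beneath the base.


Resisting force = mu * W = 0.44 * 853 = 375.32 kN/m
FOS = Resisting / Driving = 375.32 / 182
= 2.0622 (dimensionless)

2.0622 (dimensionless)


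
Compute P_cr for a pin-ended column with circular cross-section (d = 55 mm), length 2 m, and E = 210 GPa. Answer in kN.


I = pi * d^4 / 64 = 449180.25 mm^4
L = 2000.0 mm
P_cr = pi^2 * E * I / L^2
= 9.8696 * 210000.0 * 449180.25 / 2000.0^2
= 232744.65 N = 232.7446 kN

232.7446 kN


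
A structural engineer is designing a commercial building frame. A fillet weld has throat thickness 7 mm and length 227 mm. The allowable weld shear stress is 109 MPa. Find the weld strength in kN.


Strength = throat * length * allowable stress
= 7 * 227 * 109 N
= 173201 N
= 173.2 kN

173.2 kN


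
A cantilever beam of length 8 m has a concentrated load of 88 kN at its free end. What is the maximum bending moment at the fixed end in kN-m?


For a cantilever with a point load at the free end:
M_max = P * L = 88 * 8 = 704 kN-m

704 kN-m


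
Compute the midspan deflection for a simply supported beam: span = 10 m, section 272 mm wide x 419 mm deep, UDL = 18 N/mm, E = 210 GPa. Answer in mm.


I = 272 * 419^3 / 12 = 1667361337.33 mm^4
L = 10000.0 mm, w = 18 N/mm, E = 210000.0 MPa
delta = 5 * w * L^4 / (384 * E * I)
= 5 * 18 * 10000.0^4 / (384 * 210000.0 * 1667361337.33)
= 6.6936 mm

6.6936 mm


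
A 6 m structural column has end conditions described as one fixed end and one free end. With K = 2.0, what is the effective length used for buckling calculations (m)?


L_eff = K * L
= 2.0 * 6
= 12.0 m

12.0 m


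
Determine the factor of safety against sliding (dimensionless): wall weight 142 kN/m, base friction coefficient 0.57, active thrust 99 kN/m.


Resisting force = mu * W = 0.57 * 142 = 80.94 kN/m
FOS = Resisting / Driving = 80.94 / 99
= 0.8176 (dimensionless)

0.8176 (dimensionless)


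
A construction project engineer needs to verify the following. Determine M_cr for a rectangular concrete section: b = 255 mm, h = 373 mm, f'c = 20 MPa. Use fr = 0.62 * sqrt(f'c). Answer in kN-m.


fr = 0.62 * sqrt(20) = 0.62 * 4.4721 = 2.7727 MPa
I = 255 * 373^3 / 12 = 1102771236.25 mm^4
y_t = 186.5 mm
M_cr = fr * I / y_t = 2.7727 * 1102771236.25 / 186.5 N-mm
= 16.3951 kN-m

16.3951 kN-m


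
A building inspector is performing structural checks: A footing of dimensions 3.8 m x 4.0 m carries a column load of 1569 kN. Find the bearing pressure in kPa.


A = 3.8 * 4.0 = 15.2 m^2
q = P / A = 1569 / 15.2
= 103.2237 kPa

103.2237 kPa


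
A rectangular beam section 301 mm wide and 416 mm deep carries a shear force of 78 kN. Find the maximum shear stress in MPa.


A = b * h = 301 * 416 = 125216 mm^2
V = 78 kN = 78000.0 N
tau_max = 1.5 * V / A = 1.5 * 78000.0 / 125216
= 0.9344 MPa

0.9344 MPa


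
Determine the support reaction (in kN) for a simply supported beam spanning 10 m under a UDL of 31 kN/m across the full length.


Total load = w * L = 31 * 10 = 310 kN
By symmetry, each reaction R = total / 2 = 310 / 2 = 155.0 kN

155.0 kN


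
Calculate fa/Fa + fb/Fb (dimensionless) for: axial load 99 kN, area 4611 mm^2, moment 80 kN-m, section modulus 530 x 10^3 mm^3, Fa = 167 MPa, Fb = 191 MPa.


f_a = P / A = 99000.0 / 4611 = 21.4704 MPa
f_b = M / S = 80000000.0 / 530000.0 = 150.9434 MPa
Ratio = f_a / Fa + f_b / Fb
= 21.4704 / 167 + 150.9434 / 191
= 0.9188 (dimensionless)

0.9188 (dimensionless)


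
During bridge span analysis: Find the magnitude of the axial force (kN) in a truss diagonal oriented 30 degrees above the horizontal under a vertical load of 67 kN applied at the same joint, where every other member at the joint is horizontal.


At the joint, only the diagonal has a vertical component, so vertical equilibrium gives:
F * sin(30) = 67
F = 67 / sin(30)
= 67 / 0.5
= 134.0 kN

134.0 kN


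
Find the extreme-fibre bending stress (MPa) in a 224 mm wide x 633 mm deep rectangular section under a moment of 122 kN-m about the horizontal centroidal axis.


I = b * h^3 / 12 = 224 * 633^3 / 12 = 4734541224.0 mm^4
y = h / 2 = 633 / 2 = 316.5 mm
M = 122 kN-m = 122000000.0 N-mm
sigma = M * y / I = 122000000.0 * 316.5 / 4734541224.0
= 8.16 MPa

8.16 MPa


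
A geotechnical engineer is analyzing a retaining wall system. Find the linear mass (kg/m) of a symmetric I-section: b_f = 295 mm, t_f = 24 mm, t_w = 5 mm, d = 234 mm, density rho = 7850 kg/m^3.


A_flanges = 2 * 295 * 24 = 14160 mm^2
A_web = (234 - 2 * 24) * 5 = 930 mm^2
A_total = 14160 + 930 = 15090 mm^2 = 0.015090 m^2
Weight = rho * A = 7850 * 0.015090 = 118.4565 kg/m

118.4565 kg/m


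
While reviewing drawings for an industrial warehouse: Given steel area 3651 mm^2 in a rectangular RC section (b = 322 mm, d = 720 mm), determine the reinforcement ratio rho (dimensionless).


rho = As / (b * d)
= 3651 / (322 * 720)
= 3651 / 231840
= 0.015748 (dimensionless)

0.015748 (dimensionless)


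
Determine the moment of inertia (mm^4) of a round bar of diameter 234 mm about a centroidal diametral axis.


r = d / 2 = 234 / 2 = 117.0 mm
I = pi * r^4 / 4 = pi * 117.0^4 / 4
= 147174757.31 mm^4

147174757.31 mm^4


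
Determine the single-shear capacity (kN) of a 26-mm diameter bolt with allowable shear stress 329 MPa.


A = pi * d^2 / 4 = pi * 26^2 / 4 = 530.9292 mm^2
V = f_v * A / 1000 = 329 * 530.9292 / 1000
= 174.6757 kN

174.6757 kN


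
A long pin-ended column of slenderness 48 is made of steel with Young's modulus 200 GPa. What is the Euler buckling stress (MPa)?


sigma_cr = pi^2 * E / lambda^2
= 9.8696 * 200000.0 / 48^2
= 9.8696 * 200000.0 / 2304
= 856.7365 MPa

856.7365 MPa


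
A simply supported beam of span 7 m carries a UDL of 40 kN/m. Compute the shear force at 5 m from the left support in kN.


R_A = w * L / 2 = 40 * 7 / 2 = 140.0 kN
V(x) = R_A - w * x = 140.0 - 40 * 5
= -60.0 kN

-60.0 kN


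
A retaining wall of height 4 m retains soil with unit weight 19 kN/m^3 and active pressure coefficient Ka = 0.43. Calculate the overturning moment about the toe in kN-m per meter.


Pa = 0.5 * Ka * gamma * H^2
= 0.5 * 0.43 * 19 * 4^2
= 65.36 kN/m
Arm = H / 3 = 4 / 3 = 1.3333 m
Mo = Pa * arm = Pa * H / 3 = 65.36 * 4 / 3 = 87.1467 kN-m/m

87.1467 kN-m/m


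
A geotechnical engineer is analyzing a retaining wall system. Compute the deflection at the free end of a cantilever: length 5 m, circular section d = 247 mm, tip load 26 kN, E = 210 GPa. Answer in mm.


I = pi * d^4 / 64 = pi * 247^4 / 64 = 182708062.3 mm^4
L = 5000.0 mm, P = 26000.0 N, E = 210000.0 MPa
delta = P * L^3 / (3 * E * I)
= 26000.0 * 5000.0^3 / (3 * 210000.0 * 182708062.3)
= 28.2348 mm

28.2348 mm


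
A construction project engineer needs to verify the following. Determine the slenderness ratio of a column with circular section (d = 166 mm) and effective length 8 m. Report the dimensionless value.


Radius of gyration r = d / 4 = 166 / 4 = 41.5 mm
L_eff = 8000.0 mm
Slenderness ratio = L / r = 8000.0 / 41.5 = 192.77 (dimensionless)

192.77 (dimensionless)


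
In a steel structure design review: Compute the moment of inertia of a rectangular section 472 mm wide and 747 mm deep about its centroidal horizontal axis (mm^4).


I = b * h^3 / 12
= 472 * 747^3 / 12
= 472 * 416832723 / 12
= 16395420438.0 mm^4

16395420438.0 mm^4


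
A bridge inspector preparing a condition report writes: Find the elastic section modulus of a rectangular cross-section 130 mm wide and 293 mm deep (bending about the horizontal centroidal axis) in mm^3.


S = b * h^2 / 6
= 130 * 293^2 / 6
= 130 * 85849 / 6
= 1860061.67 mm^3

1860061.67 mm^3


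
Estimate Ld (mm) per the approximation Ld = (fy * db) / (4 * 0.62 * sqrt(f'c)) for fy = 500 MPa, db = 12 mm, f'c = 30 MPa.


Ld = (fy * db) / (4 * 0.62 * sqrt(f'c))
= (500 * 12) / (4 * 0.62 * sqrt(30))
= 6000 / 13.5835
= 441.71 mm

441.71 mm


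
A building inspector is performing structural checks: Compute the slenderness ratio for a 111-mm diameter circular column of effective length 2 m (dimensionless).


Radius of gyration r = d / 4 = 111 / 4 = 27.75 mm
L_eff = 2000.0 mm
Slenderness ratio = L / r = 2000.0 / 27.75 = 72.07 (dimensionless)

72.07 (dimensionless)


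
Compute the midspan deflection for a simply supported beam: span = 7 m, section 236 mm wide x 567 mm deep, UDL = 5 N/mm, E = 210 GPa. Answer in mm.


I = 236 * 567^3 / 12 = 3584923839.0 mm^4
L = 7000.0 mm, w = 5 N/mm, E = 210000.0 MPa
delta = 5 * w * L^4 / (384 * E * I)
= 5 * 5 * 7000.0^4 / (384 * 210000.0 * 3584923839.0)
= 0.2076 mm

0.2076 mm


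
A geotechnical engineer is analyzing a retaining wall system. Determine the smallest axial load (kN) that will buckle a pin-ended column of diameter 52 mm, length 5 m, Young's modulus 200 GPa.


I = pi * d^4 / 64 = 358908.11 mm^4
L = 5000.0 mm
P_cr = pi^2 * E * I / L^2
= 9.8696 * 200000.0 * 358908.11 / 5000.0^2
= 28338.25 N = 28.3382 kN

28.3382 kN


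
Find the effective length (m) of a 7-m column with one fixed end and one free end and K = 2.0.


L_eff = K * L
= 2.0 * 7
= 14.0 m

14.0 m


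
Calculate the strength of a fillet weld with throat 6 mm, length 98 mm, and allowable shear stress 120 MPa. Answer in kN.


Strength = throat * length * allowable stress
= 6 * 98 * 120 N
= 70560 N
= 70.56 kN

70.56 kN


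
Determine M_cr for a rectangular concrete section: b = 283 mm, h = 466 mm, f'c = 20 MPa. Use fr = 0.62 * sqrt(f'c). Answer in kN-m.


fr = 0.62 * sqrt(20) = 0.62 * 4.4721 = 2.7727 MPa
I = 283 * 466^3 / 12 = 2386508247.33 mm^4
y_t = 233.0 mm
M_cr = fr * I / y_t = 2.7727 * 2386508247.33 / 233.0 N-mm
= 28.3997 kN-m

28.3997 kN-m


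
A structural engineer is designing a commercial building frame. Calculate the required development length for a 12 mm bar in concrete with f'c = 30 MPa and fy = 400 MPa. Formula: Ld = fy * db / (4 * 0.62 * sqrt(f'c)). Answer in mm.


Ld = (fy * db) / (4 * 0.62 * sqrt(f'c))
= (400 * 12) / (4 * 0.62 * sqrt(30))
= 4800 / 13.5835
= 353.37 mm

353.37 mm


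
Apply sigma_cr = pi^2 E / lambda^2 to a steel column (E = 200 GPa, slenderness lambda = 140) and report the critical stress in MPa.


sigma_cr = pi^2 * E / lambda^2
= 9.8696 * 200000.0 / 140^2
= 9.8696 * 200000.0 / 19600
= 100.7102 MPa

100.7102 MPa


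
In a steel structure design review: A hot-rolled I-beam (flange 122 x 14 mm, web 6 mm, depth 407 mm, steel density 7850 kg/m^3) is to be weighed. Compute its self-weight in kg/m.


A_flanges = 2 * 122 * 14 = 3416 mm^2
A_web = (407 - 2 * 14) * 6 = 2274 mm^2
A_total = 3416 + 2274 = 5690 mm^2 = 0.005690 m^2
Weight = rho * A = 7850 * 0.005690 = 44.6665 kg/m

44.6665 kg/m


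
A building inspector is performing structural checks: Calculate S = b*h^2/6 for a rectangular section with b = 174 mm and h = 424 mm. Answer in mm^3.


S = b * h^2 / 6
= 174 * 424^2 / 6
= 174 * 179776 / 6
= 5213504.0 mm^3

5213504.0 mm^3


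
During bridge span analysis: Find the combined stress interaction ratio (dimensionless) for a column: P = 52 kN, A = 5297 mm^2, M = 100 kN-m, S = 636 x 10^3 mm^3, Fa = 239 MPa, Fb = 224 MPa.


f_a = P / A = 52000.0 / 5297 = 9.8169 MPa
f_b = M / S = 100000000.0 / 636000.0 = 157.2327 MPa
Ratio = f_a / Fa + f_b / Fb
= 9.8169 / 239 + 157.2327 / 224
= 0.743 (dimensionless)

0.743 (dimensionless)


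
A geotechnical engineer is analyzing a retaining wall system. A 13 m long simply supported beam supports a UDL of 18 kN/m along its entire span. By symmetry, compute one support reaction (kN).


Total load = w * L = 18 * 13 = 234 kN
By symmetry, each reaction R = total / 2 = 234 / 2 = 117.0 kN

117.0 kN


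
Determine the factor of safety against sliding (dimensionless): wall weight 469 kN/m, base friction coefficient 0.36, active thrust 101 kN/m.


Resisting force = mu * W = 0.36 * 469 = 168.84 kN/m
FOS = Resisting / Driving = 168.84 / 101
= 1.6717 (dimensionless)

1.6717 (dimensionless)


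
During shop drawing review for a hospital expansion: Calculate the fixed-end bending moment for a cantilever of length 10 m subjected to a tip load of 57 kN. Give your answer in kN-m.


For a cantilever with a point load at the free end:
M_max = P * L = 57 * 10 = 570 kN-m

570 kN-m


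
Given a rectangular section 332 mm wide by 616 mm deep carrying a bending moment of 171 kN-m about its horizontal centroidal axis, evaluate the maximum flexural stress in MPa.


I = b * h^3 / 12 = 332 * 616^3 / 12 = 6466942122.67 mm^4
y = h / 2 = 616 / 2 = 308.0 mm
M = 171 kN-m = 171000000.0 N-mm
sigma = M * y / I = 171000000.0 * 308.0 / 6466942122.67
= 8.14 MPa

8.14 MPa


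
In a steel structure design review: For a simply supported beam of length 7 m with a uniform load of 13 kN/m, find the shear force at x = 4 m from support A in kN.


R_A = w * L / 2 = 13 * 7 / 2 = 45.5 kN
V(x) = R_A - w * x = 45.5 - 13 * 4
= -6.5 kN

-6.5 kN


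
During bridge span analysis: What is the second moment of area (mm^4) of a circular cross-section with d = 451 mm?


r = d / 2 = 451 / 2 = 225.5 mm
I = pi * r^4 / 4 = pi * 225.5^4 / 4
= 2030841671.35 mm^4

2030841671.35 mm^4


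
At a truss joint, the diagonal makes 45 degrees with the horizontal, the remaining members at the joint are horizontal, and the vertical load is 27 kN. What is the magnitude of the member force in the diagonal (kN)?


At the joint, only the diagonal has a vertical component, so vertical equilibrium gives:
F * sin(45) = 27
F = 27 / sin(45)
= 27 / 0.707107
= 38.18 kN

38.18 kN


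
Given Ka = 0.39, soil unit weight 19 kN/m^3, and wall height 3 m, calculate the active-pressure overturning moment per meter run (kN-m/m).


Pa = 0.5 * Ka * gamma * H^2
= 0.5 * 0.39 * 19 * 3^2
= 33.345 kN/m
Arm = H / 3 = 3 / 3 = 1.0 m
Mo = Pa * arm = Pa * H / 3 = 33.345 * 3 / 3 = 33.345 kN-m/m

33.345 kN-m/m


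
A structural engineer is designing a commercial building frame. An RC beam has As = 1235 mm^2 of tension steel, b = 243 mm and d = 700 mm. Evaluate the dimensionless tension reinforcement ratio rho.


rho = As / (b * d)
= 1235 / (243 * 700)
= 1235 / 170100
= 0.00726 (dimensionless)

0.00726 (dimensionless)


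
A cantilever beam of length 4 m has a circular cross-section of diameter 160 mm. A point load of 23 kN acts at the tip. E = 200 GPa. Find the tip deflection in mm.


I = pi * d^4 / 64 = pi * 160^4 / 64 = 32169908.77 mm^4
L = 4000.0 mm, P = 23000.0 N, E = 200000.0 MPa
delta = P * L^3 / (3 * E * I)
= 23000.0 * 4000.0^3 / (3 * 200000.0 * 32169908.77)
= 76.2617 mm

76.2617 mm


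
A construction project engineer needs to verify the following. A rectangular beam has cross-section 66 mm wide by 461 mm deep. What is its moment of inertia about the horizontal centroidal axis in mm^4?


I = b * h^3 / 12
= 66 * 461^3 / 12
= 66 * 97972181 / 12
= 538846995.5 mm^4

538846995.5 mm^4


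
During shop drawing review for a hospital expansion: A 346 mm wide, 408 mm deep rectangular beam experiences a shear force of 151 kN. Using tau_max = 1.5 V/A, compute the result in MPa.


A = b * h = 346 * 408 = 141168 mm^2
V = 151 kN = 151000.0 N
tau_max = 1.5 * V / A = 1.5 * 151000.0 / 141168
= 1.6045 MPa

1.6045 MPa


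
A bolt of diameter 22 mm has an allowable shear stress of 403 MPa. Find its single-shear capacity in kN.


A = pi * d^2 / 4 = pi * 22^2 / 4 = 380.1327 mm^2
V = f_v * A / 1000 = 403 * 380.1327 / 1000
= 153.1935 kN

153.1935 kN


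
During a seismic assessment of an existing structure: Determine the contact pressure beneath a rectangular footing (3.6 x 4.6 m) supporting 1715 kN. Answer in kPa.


A = 3.6 * 4.6 = 16.56 m^2
q = P / A = 1715 / 16.56
= 103.5628 kPa

103.5628 kPa


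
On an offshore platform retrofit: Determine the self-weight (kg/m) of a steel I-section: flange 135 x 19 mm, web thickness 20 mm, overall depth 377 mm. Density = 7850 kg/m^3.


A_flanges = 2 * 135 * 19 = 5130 mm^2
A_web = (377 - 2 * 19) * 20 = 6780 mm^2
A_total = 5130 + 6780 = 11910 mm^2 = 0.011910 m^2
Weight = rho * A = 7850 * 0.011910 = 93.4935 kg/m

93.4935 kg/m


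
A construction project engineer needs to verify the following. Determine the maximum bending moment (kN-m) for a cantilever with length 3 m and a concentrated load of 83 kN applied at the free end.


For a cantilever with a point load at the free end:
M_max = P * L = 83 * 3 = 249 kN-m

249 kN-m


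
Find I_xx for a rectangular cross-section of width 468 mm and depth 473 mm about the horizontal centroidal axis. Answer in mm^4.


I = b * h^3 / 12
= 468 * 473^3 / 12
= 468 * 105823817 / 12
= 4127128863.0 mm^4

4127128863.0 mm^4


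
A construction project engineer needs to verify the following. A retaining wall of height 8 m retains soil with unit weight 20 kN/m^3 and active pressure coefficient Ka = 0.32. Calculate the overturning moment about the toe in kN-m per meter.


Pa = 0.5 * Ka * gamma * H^2
= 0.5 * 0.32 * 20 * 8^2
= 204.8 kN/m
Arm = H / 3 = 8 / 3 = 2.6667 m
Mo = Pa * arm = Pa * H / 3 = 204.8 * 8 / 3 = 546.1333 kN-m/m

546.1333 kN-m/m


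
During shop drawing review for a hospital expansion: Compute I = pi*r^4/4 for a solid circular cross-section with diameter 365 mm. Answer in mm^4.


r = d / 2 = 365 / 2 = 182.5 mm
I = pi * r^4 / 4 = pi * 182.5^4 / 4
= 871247122.07 mm^4

871247122.07 mm^4


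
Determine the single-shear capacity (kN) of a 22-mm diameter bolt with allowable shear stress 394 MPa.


A = pi * d^2 / 4 = pi * 22^2 / 4 = 380.1327 mm^2
V = f_v * A / 1000 = 394 * 380.1327 / 1000
= 149.7723 kN

149.7723 kN


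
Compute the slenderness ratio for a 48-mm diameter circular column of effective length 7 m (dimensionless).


Radius of gyration r = d / 4 = 48 / 4 = 12.0 mm
L_eff = 7000.0 mm
Slenderness ratio = L / r = 7000.0 / 12.0 = 583.33 (dimensionless)

583.33 (dimensionless)


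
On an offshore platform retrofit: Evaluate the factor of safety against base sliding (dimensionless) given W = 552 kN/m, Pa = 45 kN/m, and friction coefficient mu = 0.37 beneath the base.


Resisting force = mu * W = 0.37 * 552 = 204.24 kN/m
FOS = Resisting / Driving = 204.24 / 45
= 4.5387 (dimensionless)

4.5387 (dimensionless)


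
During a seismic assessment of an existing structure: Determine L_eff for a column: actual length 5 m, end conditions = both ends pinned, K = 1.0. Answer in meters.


L_eff = K * L
= 1.0 * 5
= 5.0 m

5.0 m


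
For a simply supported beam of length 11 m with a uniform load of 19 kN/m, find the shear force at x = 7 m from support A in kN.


R_A = w * L / 2 = 19 * 11 / 2 = 104.5 kN
V(x) = R_A - w * x = 104.5 - 19 * 7
= -28.5 kN

-28.5 kN


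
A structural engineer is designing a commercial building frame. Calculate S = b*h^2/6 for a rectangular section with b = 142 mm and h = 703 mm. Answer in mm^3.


S = b * h^2 / 6
= 142 * 703^2 / 6
= 142 * 494209 / 6
= 11696279.67 mm^3

11696279.67 mm^3


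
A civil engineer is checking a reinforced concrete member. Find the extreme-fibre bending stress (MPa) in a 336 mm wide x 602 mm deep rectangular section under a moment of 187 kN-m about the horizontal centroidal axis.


I = b * h^3 / 12 = 336 * 602^3 / 12 = 6108681824.0 mm^4
y = h / 2 = 602 / 2 = 301.0 mm
M = 187 kN-m = 187000000.0 N-mm
sigma = M * y / I = 187000000.0 * 301.0 / 6108681824.0
= 9.21 MPa

9.21 MPa


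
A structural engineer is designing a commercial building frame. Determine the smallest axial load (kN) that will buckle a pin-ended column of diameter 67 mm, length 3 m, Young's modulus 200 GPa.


I = pi * d^4 / 64 = 989165.84 mm^4
L = 3000.0 mm
P_cr = pi^2 * E * I / L^2
= 9.8696 * 200000.0 * 989165.84 / 3000.0^2
= 216948.34 N = 216.9483 kN

216.9483 kN


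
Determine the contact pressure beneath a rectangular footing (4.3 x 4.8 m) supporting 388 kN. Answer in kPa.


A = 4.3 * 4.8 = 20.64 m^2
q = P / A = 388 / 20.64
= 18.7984 kPa

18.7984 kPa


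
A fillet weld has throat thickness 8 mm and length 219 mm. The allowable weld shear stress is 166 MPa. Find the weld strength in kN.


Strength = throat * length * allowable stress
= 8 * 219 * 166 N
= 290832 N
= 290.83 kN

290.83 kN


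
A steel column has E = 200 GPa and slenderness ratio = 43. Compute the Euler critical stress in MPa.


sigma_cr = pi^2 * E / lambda^2
= 9.8696 * 200000.0 / 43^2
= 9.8696 * 200000.0 / 1849
= 1067.5613 MPa

1067.5613 MPa


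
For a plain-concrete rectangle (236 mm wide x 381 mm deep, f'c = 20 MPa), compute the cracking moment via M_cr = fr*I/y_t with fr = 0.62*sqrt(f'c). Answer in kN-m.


fr = 0.62 * sqrt(20) = 0.62 * 4.4721 = 2.7727 MPa
I = 236 * 381^3 / 12 = 1087691373.0 mm^4
y_t = 190.5 mm
M_cr = fr * I / y_t = 2.7727 * 1087691373.0 / 190.5 N-mm
= 15.8313 kN-m

15.8313 kN-m


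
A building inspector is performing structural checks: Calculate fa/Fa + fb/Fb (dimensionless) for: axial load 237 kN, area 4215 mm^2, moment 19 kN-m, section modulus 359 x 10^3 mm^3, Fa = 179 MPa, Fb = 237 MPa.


f_a = P / A = 237000.0 / 4215 = 56.2278 MPa
f_b = M / S = 19000000.0 / 359000.0 = 52.9248 MPa
Ratio = f_a / Fa + f_b / Fb
= 56.2278 / 179 + 52.9248 / 237
= 0.5374 (dimensionless)

0.5374 (dimensionless)


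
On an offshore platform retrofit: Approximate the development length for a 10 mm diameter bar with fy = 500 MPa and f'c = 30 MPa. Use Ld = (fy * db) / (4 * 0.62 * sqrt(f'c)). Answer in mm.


Ld = (fy * db) / (4 * 0.62 * sqrt(f'c))
= (500 * 10) / (4 * 0.62 * sqrt(30))
= 5000 / 13.5835
= 368.09 mm

368.09 mm


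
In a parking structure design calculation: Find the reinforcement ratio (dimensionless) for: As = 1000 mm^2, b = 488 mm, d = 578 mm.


rho = As / (b * d)
= 1000 / (488 * 578)
= 1000 / 282064
= 0.003545 (dimensionless)

0.003545 (dimensionless)


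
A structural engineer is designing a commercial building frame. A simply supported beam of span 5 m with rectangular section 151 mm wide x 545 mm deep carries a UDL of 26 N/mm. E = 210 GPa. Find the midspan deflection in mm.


I = 151 * 545^3 / 12 = 2036972697.92 mm^4
L = 5000.0 mm, w = 26 N/mm, E = 210000.0 MPa
delta = 5 * w * L^4 / (384 * E * I)
= 5 * 26 * 5000.0^4 / (384 * 210000.0 * 2036972697.92)
= 0.4946 mm

0.4946 mm


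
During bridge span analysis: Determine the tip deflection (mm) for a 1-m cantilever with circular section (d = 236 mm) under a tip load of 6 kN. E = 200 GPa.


I = pi * d^4 / 64 = pi * 236^4 / 64 = 152271249.19 mm^4
L = 1000.0 mm, P = 6000.0 N, E = 200000.0 MPa
delta = P * L^3 / (3 * E * I)
= 6000.0 * 1000.0^3 / (3 * 200000.0 * 152271249.19)
= 0.0657 mm

0.0657 mm


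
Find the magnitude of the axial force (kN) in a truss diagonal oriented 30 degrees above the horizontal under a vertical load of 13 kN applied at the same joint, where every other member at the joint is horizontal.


At the joint, only the diagonal has a vertical component, so vertical equilibrium gives:
F * sin(30) = 13
F = 13 / sin(30)
= 13 / 0.5
= 26.0 kN

26.0 kN


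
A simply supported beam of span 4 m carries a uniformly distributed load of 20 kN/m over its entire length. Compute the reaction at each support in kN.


Total load = w * L = 20 * 4 = 80 kN
By symmetry, each reaction R = total / 2 = 80 / 2 = 40.0 kN

40.0 kN


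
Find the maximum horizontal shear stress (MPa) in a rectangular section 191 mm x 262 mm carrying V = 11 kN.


A = b * h = 191 * 262 = 50042 mm^2
V = 11 kN = 11000.0 N
tau_max = 1.5 * V / A = 1.5 * 11000.0 / 50042
= 0.3297 MPa

0.3297 MPa


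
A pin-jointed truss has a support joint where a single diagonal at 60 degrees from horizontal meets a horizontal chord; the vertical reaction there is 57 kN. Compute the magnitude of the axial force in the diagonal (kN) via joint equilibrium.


At the joint, only the diagonal has a vertical component, so vertical equilibrium gives:
F * sin(60) = 57
F = 57 / sin(60)
= 57 / 0.866025
= 65.82 kN

65.82 kN


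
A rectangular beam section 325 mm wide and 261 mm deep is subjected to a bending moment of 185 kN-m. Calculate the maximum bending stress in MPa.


I = b * h^3 / 12 = 325 * 261^3 / 12 = 481530318.75 mm^4
y = h / 2 = 261 / 2 = 130.5 mm
M = 185 kN-m = 185000000.0 N-mm
sigma = M * y / I = 185000000.0 * 130.5 / 481530318.75
= 50.14 MPa

50.14 MPa


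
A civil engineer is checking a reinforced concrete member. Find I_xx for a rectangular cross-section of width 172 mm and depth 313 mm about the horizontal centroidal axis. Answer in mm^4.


I = b * h^3 / 12
= 172 * 313^3 / 12
= 172 * 30664297 / 12
= 439521590.33 mm^4

439521590.33 mm^4


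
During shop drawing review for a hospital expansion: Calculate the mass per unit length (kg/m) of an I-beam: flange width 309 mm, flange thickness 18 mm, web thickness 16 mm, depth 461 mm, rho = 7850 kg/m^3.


A_flanges = 2 * 309 * 18 = 11124 mm^2
A_web = (461 - 2 * 18) * 16 = 6800 mm^2
A_total = 11124 + 6800 = 17924 mm^2 = 0.017924 m^2
Weight = rho * A = 7850 * 0.017924 = 140.7034 kg/m

140.7034 kg/m


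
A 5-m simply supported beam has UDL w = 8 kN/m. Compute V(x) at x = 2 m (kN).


R_A = w * L / 2 = 8 * 5 / 2 = 20.0 kN
V(x) = R_A - w * x = 20.0 - 8 * 2
= 4.0 kN

4.0 kN


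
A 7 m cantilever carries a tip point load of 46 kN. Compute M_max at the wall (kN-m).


For a cantilever with a point load at the free end:
M_max = P * L = 46 * 7 = 322 kN-m

322 kN-m


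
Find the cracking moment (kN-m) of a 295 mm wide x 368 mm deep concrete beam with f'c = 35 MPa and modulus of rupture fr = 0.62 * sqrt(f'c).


fr = 0.62 * sqrt(35) = 0.62 * 5.9161 = 3.668 MPa
I = 295 * 368^3 / 12 = 1225135786.67 mm^4
y_t = 184.0 mm
M_cr = fr * I / y_t = 3.668 * 1225135786.67 / 184.0 N-mm
= 24.4226 kN-m

24.4226 kN-m


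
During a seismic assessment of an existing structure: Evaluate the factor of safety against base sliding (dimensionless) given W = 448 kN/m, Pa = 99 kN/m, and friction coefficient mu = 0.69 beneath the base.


Resisting force = mu * W = 0.69 * 448 = 309.12 kN/m
FOS = Resisting / Driving = 309.12 / 99
= 3.1224 (dimensionless)

3.1224 (dimensionless)


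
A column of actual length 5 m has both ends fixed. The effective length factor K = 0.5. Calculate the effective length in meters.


L_eff = K * L
= 0.5 * 5
= 2.5 m

2.5 m


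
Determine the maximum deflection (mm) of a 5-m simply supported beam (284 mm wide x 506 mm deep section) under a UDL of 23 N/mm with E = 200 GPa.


I = 284 * 506^3 / 12 = 3066116445.33 mm^4
L = 5000.0 mm, w = 23 N/mm, E = 200000.0 MPa
delta = 5 * w * L^4 / (384 * E * I)
= 5 * 23 * 5000.0^4 / (384 * 200000.0 * 3066116445.33)
= 0.3052 mm

0.3052 mm


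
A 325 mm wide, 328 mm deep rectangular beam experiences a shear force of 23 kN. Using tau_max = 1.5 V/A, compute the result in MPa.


A = b * h = 325 * 328 = 106600 mm^2
V = 23 kN = 23000.0 N
tau_max = 1.5 * V / A = 1.5 * 23000.0 / 106600
= 0.3236 MPa

0.3236 MPa


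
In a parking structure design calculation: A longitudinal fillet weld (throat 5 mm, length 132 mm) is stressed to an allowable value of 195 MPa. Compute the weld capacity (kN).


Strength = throat * length * allowable stress
= 5 * 132 * 195 N
= 128700 N
= 128.7 kN

128.7 kN
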